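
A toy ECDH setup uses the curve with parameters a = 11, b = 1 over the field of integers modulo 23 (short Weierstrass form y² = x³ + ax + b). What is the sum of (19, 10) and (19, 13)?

O

The two points share x = 19 and their y-coordinates satisfy 10 + 13 ≡ 0 (mod 23), so they are inverses. Their sum is ∞.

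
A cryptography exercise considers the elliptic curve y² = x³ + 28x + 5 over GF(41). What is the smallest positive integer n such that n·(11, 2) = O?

2P: tangent at (11, 2): λ = (3·11² + 28)/(2·2) ≡ 22/4. 4⁻¹ ≡ 31 (mod 41), so λ ≡ 22·31 ≡ 26.
  x = λ² - 11 - 11 = 676 - 22 ≡ 39; y = λ·(11 - 39) - 2 ≡ 8. → (39, 8)
3P: (39, 8) + (11, 2). λ = (2 - 8)/(11 - 39) ≡ 35/13 mod 41. 13⁻¹ ≡ 19 (mod 41), so λ ≡ 9.
  x = λ² - 39 - 11 = 81 - 50 ≡ 31; y = λ·(39 - 31) - 8 ≡ 23. → (31, 23)
4P: (31, 23) + (11, 2). λ = (2 - 23)/(11 - 31) ≡ 20/21 mod 41. 21⁻¹ ≡ 2 (mod 41), so λ ≡ 40.
  x = λ² - 31 - 11 = 1600 - 42 ≡ 0; y = λ·(31 - 0) - 23 ≡ 28. → (0, 28)
5P: (0, 28) + (11, 2). λ = (2 - 28)/(11 - 0) ≡ 15/11 mod 41. 11⁻¹ ≡ 15 (mod 41) since 11·15 = 165 ≡ 1, so λ ≡ 20.
  x = λ² - 0 - 11 = 400 - 11 ≡ 20; y = λ·(0 - 20) - 28 ≡ 23. → (20, 23)
6P: (20, 23) + (11, 2). λ = (2 - 23)/(11 - 20) ≡ 20/32 mod 41. 32⁻¹ ≡ 9 (mod 41) since 32·9 = 288 ≡ 1, so λ ≡ 16.
  x = λ² - 20 - 11 = 256 - 31 ≡ 20; y = λ·(20 - 20) - 23 ≡ 18. → (20, 18)
7P: (20, 18) + (11, 2). λ = (2 - 18)/(11 - 20) ≡ 25/32 mod 41. 32⁻¹ ≡ 9 (mod 41) since 32·9 = 288 ≡ 1, so λ ≡ 20.
  x = λ² - 20 - 11 = 400 - 31 ≡ 0; y = λ·(20 - 0) - 18 ≡ 13. → (0, 13)
8P: (0, 13) + (11, 2). λ = (2 - 13)/(11 - 0) ≡ 30/11 mod 41. 11⁻¹ ≡ 15 (mod 41), so λ ≡ 40.
  x = λ² - 0 - 11 = 1600 - 11 ≡ 31; y = λ·(0 - 31) - 13 ≡ 18. → (31, 18)
9P: (31, 18) + (11, 2). λ = (2 - 18)/(11 - 31) ≡ 25/21 mod 41. 21⁻¹ ≡ 2 (mod 41), so λ ≡ 9.
  x = λ² - 31 - 11 = 81 - 42 ≡ 39; y = λ·(31 - 39) - 18 ≡ 33. → (39, 33)
10P: (39, 33) + (11, 2). λ = (2 - 33)/(11 - 39) ≡ 10/13 mod 41. 13⁻¹ ≡ 19 (mod 41), so λ ≡ 26.
  x = λ² - 39 - 11 = 676 - 50 ≡ 11; y = λ·(39 - 11) - 33 ≡ 39. → (11, 39)
11P: (11, 39) + (11, 2): same x and y₁ ≡ -y₂, so the sum is O.
11P = O, so the order is 11.

11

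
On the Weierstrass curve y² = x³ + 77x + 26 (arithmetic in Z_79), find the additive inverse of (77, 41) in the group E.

-(77, 41) = (77, -41 mod 79) = (77, 38).

(77, 38)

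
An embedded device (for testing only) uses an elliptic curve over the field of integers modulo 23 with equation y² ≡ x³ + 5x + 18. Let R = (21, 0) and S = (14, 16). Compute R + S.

(12, 9)

(21, 0) + (14, 16). λ = (16 - 0)/(14 - 21) ≡ 16/16 mod 23. 16⁻¹ ≡ 13 (mod 23), so λ ≡ 1.
  x = λ² - 21 - 14 = 1 - 35 ≡ 12; y = λ·(21 - 12) - 0 ≡ 9. → (12, 9)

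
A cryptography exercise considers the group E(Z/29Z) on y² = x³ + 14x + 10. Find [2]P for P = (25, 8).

tangent at (25, 8): λ = (3·25² + 14)/(2·8) ≡ 4/16. 16⁻¹ ≡ 20 (mod 29) since 16·20 = 320 ≡ 1, so λ ≡ 4·20 ≡ 22.
  x = λ² - 25 - 25 = 484 - 50 ≡ 28; y = λ·(25 - 28) - 8 ≡ 13. → (28, 13)

(28, 13)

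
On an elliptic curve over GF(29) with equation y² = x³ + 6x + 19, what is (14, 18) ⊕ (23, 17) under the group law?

(14, 18) + (23, 17). λ = (17 - 18)/(23 - 14) ≡ 28/9 mod 29. 9⁻¹ ≡ 13 (mod 29) since 9·13 = 117 ≡ 1, so λ ≡ 16.
  x = λ² - 14 - 23 = 256 - 37 ≡ 16; y = λ·(14 - 16) - 18 ≡ 8. → (16, 8)

(16, 8)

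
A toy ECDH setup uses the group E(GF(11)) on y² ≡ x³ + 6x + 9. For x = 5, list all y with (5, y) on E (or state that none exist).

x³ + 6x + 9 = 164 ≡ 10 (mod 11).
10 is a non-residue mod 11; no y exists.

none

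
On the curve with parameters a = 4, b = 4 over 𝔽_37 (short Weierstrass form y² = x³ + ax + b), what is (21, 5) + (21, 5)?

(23, 33)

tangent at (21, 5): λ = (3·21² + 4)/(2·5) ≡ 32/10. 10⁻¹ ≡ 26 (mod 37), so λ ≡ 32·26 ≡ 18.
  x = λ² - 21 - 21 = 324 - 42 ≡ 23; y = λ·(21 - 23) - 5 ≡ 33. → (23, 33)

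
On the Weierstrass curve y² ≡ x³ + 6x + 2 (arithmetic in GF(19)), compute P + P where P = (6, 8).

(7, 11)

tangent at (6, 8): λ = (3·6² + 6)/(2·8) ≡ 0/16. 16⁻¹ ≡ 6 (mod 19), so λ ≡ 0·6 ≡ 0.
  x = λ² - 6 - 6 = 0 - 12 ≡ 7; y = λ·(6 - 7) - 8 ≡ 11. → (7, 11)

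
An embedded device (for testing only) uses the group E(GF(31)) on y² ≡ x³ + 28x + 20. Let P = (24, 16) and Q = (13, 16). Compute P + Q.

(24, 16) + (13, 16). λ = (16 - 16)/(13 - 24) ≡ 0/20 mod 31. 20⁻¹ ≡ 14 (mod 31), so λ ≡ 0.
  x = λ² - 24 - 13 = 0 - 37 ≡ 25; y = λ·(24 - 25) - 16 ≡ 15. → (25, 15)

(25, 15)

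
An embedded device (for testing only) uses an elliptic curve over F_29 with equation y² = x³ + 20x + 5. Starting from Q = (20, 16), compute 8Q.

Double-and-add on 8 = (1000)₂. Start with Q = (20, 16) for the leading 1-bit.
double: tangent at (20, 16): λ = (3·20² + 20)/(2·16) ≡ 2/3. 3⁻¹ ≡ 10 (mod 29), so λ ≡ 2·10 ≡ 20.
  x = λ² - 20 - 20 = 400 - 40 ≡ 12; y = λ·(20 - 12) - 16 ≡ 28. → (12, 28)
double: tangent at (12, 28): λ = (3·12² + 20)/(2·28) ≡ 17/27. 27⁻¹ ≡ 14 (mod 29), so λ ≡ 17·14 ≡ 6.
  x = λ² - 12 - 12 = 36 - 24 ≡ 12; y = λ·(12 - 12) - 28 ≡ 1. → (12, 1)
double: tangent at (12, 1): λ = (3·12² + 20)/(2·1) ≡ 17/2. 2⁻¹ ≡ 15 (mod 29), so λ ≡ 17·15 ≡ 23.
  x = λ² - 12 - 12 = 529 - 24 ≡ 12; y = λ·(12 - 12) - 1 ≡ 28. → (12, 28)

(12, 28)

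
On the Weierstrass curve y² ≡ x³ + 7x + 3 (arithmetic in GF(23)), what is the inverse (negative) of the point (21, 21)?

-(21, 21) = (21, -21 mod 23) = (21, 2).

(21, 2)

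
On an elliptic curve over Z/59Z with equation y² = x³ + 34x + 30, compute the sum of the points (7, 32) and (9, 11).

(50, 36)

(7, 32) + (9, 11). λ = (11 - 32)/(9 - 7) ≡ 38/2 mod 59. 2⁻¹ ≡ 30 (mod 59) since 2·30 = 60 ≡ 1, so λ ≡ 19.
  x = λ² - 7 - 9 = 361 - 16 ≡ 50; y = λ·(7 - 50) - 32 ≡ 36. → (50, 36)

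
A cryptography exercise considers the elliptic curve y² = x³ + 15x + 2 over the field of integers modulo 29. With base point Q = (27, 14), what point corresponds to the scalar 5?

Double-and-add on 5 = (101)₂. Start with Q = (27, 14) for the leading 1-bit.
double: tangent at (27, 14): λ = (3·27² + 15)/(2·14) ≡ 27/28. 28⁻¹ ≡ 28 (mod 29) since 28·28 = 784 ≡ 1, so λ ≡ 27·28 ≡ 2.
  x = λ² - 27 - 27 = 4 - 54 ≡ 8; y = λ·(27 - 8) - 14 ≡ 24. → (8, 24)
double: tangent at (8, 24): λ = (3·8² + 15)/(2·24) ≡ 4/19. 19⁻¹ ≡ 26 (mod 29), so λ ≡ 4·26 ≡ 17.
  x = λ² - 8 - 8 = 289 - 16 ≡ 12; y = λ·(8 - 12) - 24 ≡ 24. → (12, 24)
add Q: (12, 24) + (27, 14). λ = (14 - 24)/(27 - 12) ≡ 19/15 mod 29. 15⁻¹ ≡ 2 (mod 29), so λ ≡ 9.
  x = λ² - 12 - 27 = 81 - 39 ≡ 13; y = λ·(12 - 13) - 24 ≡ 25. → (13, 25)

(13, 25)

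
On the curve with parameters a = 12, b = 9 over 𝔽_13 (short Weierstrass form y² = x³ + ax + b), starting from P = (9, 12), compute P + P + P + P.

(0, 10)

Repeated addition: build up to 4P.
2P: tangent at (9, 12): λ = (3·9² + 12)/(2·12) ≡ 8/11. 11⁻¹ ≡ 6 (mod 13), so λ ≡ 8·6 ≡ 9.
  x = λ² - 9 - 9 = 81 - 18 ≡ 11; y = λ·(9 - 11) - 12 ≡ 9. → (11, 9)
3P: (11, 9) + (9, 12). λ = (12 - 9)/(9 - 11) ≡ 3/11 mod 13. 11⁻¹ ≡ 6 (mod 13) since 11·6 = 66 ≡ 1, so λ ≡ 5.
  x = λ² - 11 - 9 = 25 - 20 ≡ 5; y = λ·(11 - 5) - 9 ≡ 8. → (5, 8)
4P: (5, 8) + (9, 12). λ = (12 - 8)/(9 - 5) ≡ 4/4 mod 13. 4⁻¹ ≡ 10 (mod 13), so λ ≡ 1.
  x = λ² - 5 - 9 = 1 - 14 ≡ 0; y = λ·(5 - 0) - 8 ≡ 10. → (0, 10)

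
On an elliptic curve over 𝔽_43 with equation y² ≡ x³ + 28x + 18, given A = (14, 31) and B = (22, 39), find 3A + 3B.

(11, 25)

First 3A:
Repeated addition: build up to 3A.
2A: tangent at (14, 31): λ = (3·14² + 28)/(2·31) ≡ 14/19. 19⁻¹ ≡ 34 (mod 43), so λ ≡ 14·34 ≡ 3.
  x = λ² - 14 - 14 = 9 - 28 ≡ 24; y = λ·(14 - 24) - 31 ≡ 25. → (24, 25)
3A: (24, 25) + (14, 31). λ = (31 - 25)/(14 - 24) ≡ 6/33 mod 43. 33⁻¹ ≡ 30 (mod 43) since 33·30 = 990 ≡ 1, so λ ≡ 8.
  x = λ² - 24 - 14 = 64 - 38 ≡ 26; y = λ·(24 - 26) - 25 ≡ 2. → (26, 2)
3A = (26, 2).
Next 3B:
Repeated addition: build up to 3B.
2B: tangent at (22, 39): λ = (3·22² + 28)/(2·39) ≡ 18/35. 35⁻¹ ≡ 16 (mod 43), so λ ≡ 18·16 ≡ 30.
  x = λ² - 22 - 22 = 900 - 44 ≡ 39; y = λ·(22 - 39) - 39 ≡ 10. → (39, 10)
3B: (39, 10) + (22, 39). λ = (39 - 10)/(22 - 39) ≡ 29/26 mod 43. 26⁻¹ ≡ 5 (mod 43), so λ ≡ 16.
  x = λ² - 39 - 22 = 256 - 61 ≡ 23; y = λ·(39 - 23) - 10 ≡ 31. → (23, 31)
3B = (23, 31).
Finally 3A + 3B:
(26, 2) + (23, 31). λ = (31 - 2)/(23 - 26) ≡ 29/40 mod 43. 40⁻¹ ≡ 14 (mod 43) since 40·14 = 560 ≡ 1, so λ ≡ 19.
  x = λ² - 26 - 23 = 361 - 49 ≡ 11; y = λ·(26 - 11) - 2 ≡ 25. → (11, 25)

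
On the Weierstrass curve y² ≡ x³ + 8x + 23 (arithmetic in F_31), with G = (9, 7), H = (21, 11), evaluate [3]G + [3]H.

First 3G:
Repeated addition: build up to 3G.
2G: tangent at (9, 7): λ = (3·9² + 8)/(2·7) ≡ 3/14. 14⁻¹ ≡ 20 (mod 31), so λ ≡ 3·20 ≡ 29.
  x = λ² - 9 - 9 = 841 - 18 ≡ 17; y = λ·(9 - 17) - 7 ≡ 9. → (17, 9)
3G: (17, 9) + (9, 7). λ = (7 - 9)/(9 - 17) ≡ 29/23 mod 31. 23⁻¹ ≡ 27 (mod 31), so λ ≡ 8.
  x = λ² - 17 - 9 = 64 - 26 ≡ 7; y = λ·(17 - 7) - 9 ≡ 9. → (7, 9)
3G = (7, 9).
Next 3H:
Repeated addition: build up to 3H.
2H: tangent at (21, 11): λ = (3·21² + 8)/(2·11) ≡ 29/22. 22⁻¹ ≡ 24 (mod 31) since 22·24 = 528 ≡ 1, so λ ≡ 29·24 ≡ 14.
  x = λ² - 21 - 21 = 196 - 42 ≡ 30; y = λ·(21 - 30) - 11 ≡ 18. → (30, 18)
3H: (30, 18) + (21, 11). λ = (11 - 18)/(21 - 30) ≡ 24/22 mod 31. 22⁻¹ ≡ 24 (mod 31), so λ ≡ 18.
  x = λ² - 30 - 21 = 324 - 51 ≡ 25; y = λ·(30 - 25) - 18 ≡ 10. → (25, 10)
3H = (25, 10).
Finally 3G + 3H:
(7, 9) + (25, 10). λ = (10 - 9)/(25 - 7) ≡ 1/18 mod 31. 18⁻¹ ≡ 19 (mod 31) since 18·19 = 342 ≡ 1, so λ ≡ 19.
  x = λ² - 7 - 25 = 361 - 32 ≡ 19; y = λ·(7 - 19) - 9 ≡ 11. → (19, 11)

(19, 11)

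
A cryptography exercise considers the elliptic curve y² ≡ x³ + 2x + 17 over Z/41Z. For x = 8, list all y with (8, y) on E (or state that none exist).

x³ + 2x + 17 = 545 ≡ 12 (mod 41).
12 is a non-residue mod 41; no y exists.

none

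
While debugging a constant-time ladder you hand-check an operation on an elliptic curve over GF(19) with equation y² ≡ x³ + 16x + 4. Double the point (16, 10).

tangent at (16, 10): λ = (3·16² + 16)/(2·10) ≡ 5/1. 1⁻¹ ≡ 1 (mod 19), so λ ≡ 5·1 ≡ 5.
  x = λ² - 16 - 16 = 25 - 32 ≡ 12; y = λ·(16 - 12) - 10 ≡ 10. → (12, 10)

(12, 10)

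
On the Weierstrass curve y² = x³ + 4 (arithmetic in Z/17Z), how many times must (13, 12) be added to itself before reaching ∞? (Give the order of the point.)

9

2P: tangent at (13, 12): λ = (3·13² + 0)/(2·12) ≡ 14/7. 7⁻¹ ≡ 5 (mod 17) since 7·5 = 35 ≡ 1, so λ ≡ 14·5 ≡ 2.
  x = λ² - 13 - 13 = 4 - 26 ≡ 12; y = λ·(13 - 12) - 12 ≡ 7. → (12, 7)
3P: (12, 7) + (13, 12). λ = (12 - 7)/(13 - 12) ≡ 5/1 mod 17. 1⁻¹ ≡ 1 (mod 17) since 1·1 = 1 ≡ 1, so λ ≡ 5.
  x = λ² - 12 - 13 = 25 - 25 ≡ 0; y = λ·(12 - 0) - 7 ≡ 2. → (0, 2)
4P: (0, 2) + (13, 12). λ = (12 - 2)/(13 - 0) ≡ 10/13 mod 17. 13⁻¹ ≡ 4 (mod 17) since 13·4 = 52 ≡ 1, so λ ≡ 6.
  x = λ² - 0 - 13 = 36 - 13 ≡ 6; y = λ·(0 - 6) - 2 ≡ 13. → (6, 13)
5P: (6, 13) + (13, 12). λ = (12 - 13)/(13 - 6) ≡ 16/7 mod 17. 7⁻¹ ≡ 5 (mod 17) since 7·5 = 35 ≡ 1, so λ ≡ 12.
  x = λ² - 6 - 13 = 144 - 19 ≡ 6; y = λ·(6 - 6) - 13 ≡ 4. → (6, 4)
6P: (6, 4) + (13, 12). λ = (12 - 4)/(13 - 6) ≡ 8/7 mod 17. 7⁻¹ ≡ 5 (mod 17), so λ ≡ 6.
  x = λ² - 6 - 13 = 36 - 19 ≡ 0; y = λ·(6 - 0) - 4 ≡ 15. → (0, 15)
7P: (0, 15) + (13, 12). λ = (12 - 15)/(13 - 0) ≡ 14/13 mod 17. 13⁻¹ ≡ 4 (mod 17) since 13·4 = 52 ≡ 1, so λ ≡ 5.
  x = λ² - 0 - 13 = 25 - 13 ≡ 12; y = λ·(0 - 12) - 15 ≡ 10. → (12, 10)
8P: (12, 10) + (13, 12). λ = (12 - 10)/(13 - 12) ≡ 2/1 mod 17. 1⁻¹ ≡ 1 (mod 17) since 1·1 = 1 ≡ 1, so λ ≡ 2.
  x = λ² - 12 - 13 = 4 - 25 ≡ 13; y = λ·(12 - 13) - 10 ≡ 5. → (13, 5)
9P: (13, 5) + (13, 12): same x and y₁ ≡ -y₂, so the sum is ∞.
9P = ∞, so the order is 9.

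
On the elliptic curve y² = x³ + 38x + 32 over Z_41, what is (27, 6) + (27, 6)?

(24, 7)

tangent at (27, 6): λ = (3·27² + 38)/(2·6) ≡ 11/12. 12⁻¹ ≡ 24 (mod 41) since 12·24 = 288 ≡ 1, so λ ≡ 11·24 ≡ 18.
  x = λ² - 27 - 27 = 324 - 54 ≡ 24; y = λ·(27 - 24) - 6 ≡ 7. → (24, 7)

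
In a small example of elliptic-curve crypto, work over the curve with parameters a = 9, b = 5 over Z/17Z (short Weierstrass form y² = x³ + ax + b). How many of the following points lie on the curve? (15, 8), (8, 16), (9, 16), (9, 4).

(15, 8): 8² ≡ 13, rhs ≡ 13 → on.
(8, 16): 16² ≡ 1, rhs ≡ 11 → off.
(9, 16): 16² ≡ 1, rhs ≡ 16 → off.
(9, 4): 4² ≡ 16, rhs ≡ 16 → on.

2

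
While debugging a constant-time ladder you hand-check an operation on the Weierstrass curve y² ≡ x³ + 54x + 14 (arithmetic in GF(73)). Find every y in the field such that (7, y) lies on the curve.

none

x³ + 54x + 14 = 735 ≡ 5 (mod 73).
5 is a non-residue mod 73; no y exists.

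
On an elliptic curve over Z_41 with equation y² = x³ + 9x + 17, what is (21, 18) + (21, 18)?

tangent at (21, 18): λ = (3·21² + 9)/(2·18) ≡ 20/36. 36⁻¹ ≡ 8 (mod 41) since 36·8 = 288 ≡ 1, so λ ≡ 20·8 ≡ 37.
  x = λ² - 21 - 21 = 1369 - 42 ≡ 15; y = λ·(21 - 15) - 18 ≡ 40. → (15, 40)

(15, 40)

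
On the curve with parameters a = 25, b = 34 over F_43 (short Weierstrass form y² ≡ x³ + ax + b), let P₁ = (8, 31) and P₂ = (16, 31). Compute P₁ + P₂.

(8, 31) + (16, 31). λ = (31 - 31)/(16 - 8) ≡ 0/8 mod 43. 8⁻¹ ≡ 27 (mod 43), so λ ≡ 0.
  x = λ² - 8 - 16 = 0 - 24 ≡ 19; y = λ·(8 - 19) - 31 ≡ 12. → (19, 12)

(19, 12)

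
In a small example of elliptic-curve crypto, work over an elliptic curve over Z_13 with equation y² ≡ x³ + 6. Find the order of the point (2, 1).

2P: tangent at (2, 1): λ = (3·2² + 0)/(2·1) ≡ 12/2. 2⁻¹ ≡ 7 (mod 13) since 2·7 = 14 ≡ 1, so λ ≡ 12·7 ≡ 6.
  x = λ² - 2 - 2 = 36 - 4 ≡ 6; y = λ·(2 - 6) - 1 ≡ 1. → (6, 1)
3P: (6, 1) + (2, 1). λ = (1 - 1)/(2 - 6) ≡ 0/9 mod 13. 9⁻¹ ≡ 3 (mod 13), so λ ≡ 0.
  x = λ² - 6 - 2 = 0 - 8 ≡ 5; y = λ·(6 - 5) - 1 ≡ 12. → (5, 12)
4P: (5, 12) + (2, 1). λ = (1 - 12)/(2 - 5) ≡ 2/10 mod 13. 10⁻¹ ≡ 4 (mod 13), so λ ≡ 8.
  x = λ² - 5 - 2 = 64 - 7 ≡ 5; y = λ·(5 - 5) - 12 ≡ 1. → (5, 1)
5P: (5, 1) + (2, 1). λ = (1 - 1)/(2 - 5) ≡ 0/10 mod 13. 10⁻¹ ≡ 4 (mod 13), so λ ≡ 0.
  x = λ² - 5 - 2 = 0 - 7 ≡ 6; y = λ·(5 - 6) - 1 ≡ 12. → (6, 12)
6P: (6, 12) + (2, 1). λ = (1 - 12)/(2 - 6) ≡ 2/9 mod 13. 9⁻¹ ≡ 3 (mod 13), so λ ≡ 6.
  x = λ² - 6 - 2 = 36 - 8 ≡ 2; y = λ·(6 - 2) - 12 ≡ 12. → (2, 12)
7P: (2, 12) + (2, 1): same x and y₁ ≡ -y₂, so the sum is O.
7P = O, so the order is 7.

7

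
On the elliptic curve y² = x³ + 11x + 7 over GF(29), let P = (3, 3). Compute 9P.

(6, 12)

Double-and-add on 9 = (1001)₂. Start with P = (3, 3) for the leading 1-bit.
double: tangent at (3, 3): λ = (3·3² + 11)/(2·3) ≡ 9/6. 6⁻¹ ≡ 5 (mod 29) since 6·5 = 30 ≡ 1, so λ ≡ 9·5 ≡ 16.
  x = λ² - 3 - 3 = 256 - 6 ≡ 18; y = λ·(3 - 18) - 3 ≡ 18. → (18, 18)
double: tangent at (18, 18): λ = (3·18² + 11)/(2·18) ≡ 26/7. 7⁻¹ ≡ 25 (mod 29), so λ ≡ 26·25 ≡ 12.
  x = λ² - 18 - 18 = 144 - 36 ≡ 21; y = λ·(18 - 21) - 18 ≡ 4. → (21, 4)
double: tangent at (21, 4): λ = (3·21² + 11)/(2·4) ≡ 0/8. 8⁻¹ ≡ 11 (mod 29) since 8·11 = 88 ≡ 1, so λ ≡ 0·11 ≡ 0.
  x = λ² - 21 - 21 = 0 - 42 ≡ 16; y = λ·(21 - 16) - 4 ≡ 25. → (16, 25)
add P: (16, 25) + (3, 3). λ = (3 - 25)/(3 - 16) ≡ 7/16 mod 29. 16⁻¹ ≡ 20 (mod 29) since 16·20 = 320 ≡ 1, so λ ≡ 24.
  x = λ² - 16 - 3 = 576 - 19 ≡ 6; y = λ·(16 - 6) - 25 ≡ 12. → (6, 12)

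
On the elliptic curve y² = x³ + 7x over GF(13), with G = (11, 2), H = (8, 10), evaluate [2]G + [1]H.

First 2G:
Repeated addition: build up to 2G.
2G: tangent at (11, 2): λ = (3·11² + 7)/(2·2) ≡ 6/4. 4⁻¹ ≡ 10 (mod 13), so λ ≡ 6·10 ≡ 8.
  x = λ² - 11 - 11 = 64 - 22 ≡ 3; y = λ·(11 - 3) - 2 ≡ 10. → (3, 10)
2G = (3, 10).
Finally 2G + H:
(3, 10) + (8, 10). λ = (10 - 10)/(8 - 3) ≡ 0/5 mod 13. 5⁻¹ ≡ 8 (mod 13), so λ ≡ 0.
  x = λ² - 3 - 8 = 0 - 11 ≡ 2; y = λ·(3 - 2) - 10 ≡ 3. → (2, 3)

(2, 3)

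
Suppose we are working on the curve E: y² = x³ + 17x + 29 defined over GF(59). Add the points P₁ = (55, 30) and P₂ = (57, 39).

(55, 30) + (57, 39). λ = (39 - 30)/(57 - 55) ≡ 9/2 mod 59. 2⁻¹ ≡ 30 (mod 59) since 2·30 = 60 ≡ 1, so λ ≡ 34.
  x = λ² - 55 - 57 = 1156 - 112 ≡ 41; y = λ·(55 - 41) - 30 ≡ 33. → (41, 33)

(41, 33)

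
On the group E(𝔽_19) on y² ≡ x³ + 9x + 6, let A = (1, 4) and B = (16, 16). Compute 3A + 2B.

First 3A:
Repeated addition: build up to 3A.
2A: tangent at (1, 4): λ = (3·1² + 9)/(2·4) ≡ 12/8. 8⁻¹ ≡ 12 (mod 19) since 8·12 = 96 ≡ 1, so λ ≡ 12·12 ≡ 11.
  x = λ² - 1 - 1 = 121 - 2 ≡ 5; y = λ·(1 - 5) - 4 ≡ 9. → (5, 9)
3A: (5, 9) + (1, 4). λ = (4 - 9)/(1 - 5) ≡ 14/15 mod 19. 15⁻¹ ≡ 14 (mod 19), so λ ≡ 6.
  x = λ² - 5 - 1 = 36 - 6 ≡ 11; y = λ·(5 - 11) - 9 ≡ 12. → (11, 12)
3A = (11, 12).
Next 2B:
Repeated addition: build up to 2B.
2B: tangent at (16, 16): λ = (3·16² + 9)/(2·16) ≡ 17/13. 13⁻¹ ≡ 3 (mod 19), so λ ≡ 17·3 ≡ 13.
  x = λ² - 16 - 16 = 169 - 32 ≡ 4; y = λ·(16 - 4) - 16 ≡ 7. → (4, 7)
2B = (4, 7).
Finally 3A + 2B:
(11, 12) + (4, 7). λ = (7 - 12)/(4 - 11) ≡ 14/12 mod 19. 12⁻¹ ≡ 8 (mod 19) since 12·8 = 96 ≡ 1, so λ ≡ 17.
  x = λ² - 11 - 4 = 289 - 15 ≡ 8; y = λ·(11 - 8) - 12 ≡ 1. → (8, 1)

(8, 1)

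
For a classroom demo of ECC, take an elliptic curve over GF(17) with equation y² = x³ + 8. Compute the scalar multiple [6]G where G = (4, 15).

O

Double-and-add on 6 = (110)₂. Start with G = (4, 15) for the leading 1-bit.
double: tangent at (4, 15): λ = (3·4² + 0)/(2·15) ≡ 14/13. 13⁻¹ ≡ 4 (mod 17) since 13·4 = 52 ≡ 1, so λ ≡ 14·4 ≡ 5.
  x = λ² - 4 - 4 = 25 - 8 ≡ 0; y = λ·(4 - 0) - 15 ≡ 5. → (0, 5)
add G: (0, 5) + (4, 15). λ = (15 - 5)/(4 - 0) ≡ 10/4 mod 17. 4⁻¹ ≡ 13 (mod 17) since 4·13 = 52 ≡ 1, so λ ≡ 11.
  x = λ² - 0 - 4 = 121 - 4 ≡ 15; y = λ·(0 - 15) - 5 ≡ 0. → (15, 0)
double: (15, 0) + (15, 0): same x and y₁ ≡ -y₂, so the sum is 𝒪.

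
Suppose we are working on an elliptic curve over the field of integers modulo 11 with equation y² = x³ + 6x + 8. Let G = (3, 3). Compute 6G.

(1, 9)

Repeated addition: build up to 6G.
2G: tangent at (3, 3): λ = (3·3² + 6)/(2·3) ≡ 0/6. 6⁻¹ ≡ 2 (mod 11), so λ ≡ 0·2 ≡ 0.
  x = λ² - 3 - 3 = 0 - 6 ≡ 5; y = λ·(3 - 5) - 3 ≡ 8. → (5, 8)
3G: (5, 8) + (3, 3). λ = (3 - 8)/(3 - 5) ≡ 6/9 mod 11. 9⁻¹ ≡ 5 (mod 11), so λ ≡ 8.
  x = λ² - 5 - 3 = 64 - 8 ≡ 1; y = λ·(5 - 1) - 8 ≡ 2. → (1, 2)
4G: (1, 2) + (3, 3). λ = (3 - 2)/(3 - 1) ≡ 1/2 mod 11. 2⁻¹ ≡ 6 (mod 11) since 2·6 = 12 ≡ 1, so λ ≡ 6.
  x = λ² - 1 - 3 = 36 - 4 ≡ 10; y = λ·(1 - 10) - 2 ≡ 10. → (10, 10)
5G: (10, 10) + (3, 3). λ = (3 - 10)/(3 - 10) ≡ 4/4 mod 11. 4⁻¹ ≡ 3 (mod 11), so λ ≡ 1.
  x = λ² - 10 - 3 = 1 - 13 ≡ 10; y = λ·(10 - 10) - 10 ≡ 1. → (10, 1)
6G: (10, 1) + (3, 3). λ = (3 - 1)/(3 - 10) ≡ 2/4 mod 11. 4⁻¹ ≡ 3 (mod 11), so λ ≡ 6.
  x = λ² - 10 - 3 = 36 - 13 ≡ 1; y = λ·(10 - 1) - 1 ≡ 9. → (1, 9)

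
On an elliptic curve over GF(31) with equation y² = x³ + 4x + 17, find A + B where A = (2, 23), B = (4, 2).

(19, 16)

(2, 23) + (4, 2). λ = (2 - 23)/(4 - 2) ≡ 10/2 mod 31. 2⁻¹ ≡ 16 (mod 31) since 2·16 = 32 ≡ 1, so λ ≡ 5.
  x = λ² - 2 - 4 = 25 - 6 ≡ 19; y = λ·(2 - 19) - 23 ≡ 16. → (19, 16)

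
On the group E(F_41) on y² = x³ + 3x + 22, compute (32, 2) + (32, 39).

The two points share x = 32 and their y-coordinates satisfy 2 + 39 ≡ 0 (mod 41), so they are inverses. Their sum is O.

O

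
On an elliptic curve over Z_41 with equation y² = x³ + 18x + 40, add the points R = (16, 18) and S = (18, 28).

(16, 18) + (18, 28). λ = (28 - 18)/(18 - 16) ≡ 10/2 mod 41. 2⁻¹ ≡ 21 (mod 41), so λ ≡ 5.
  x = λ² - 16 - 18 = 25 - 34 ≡ 32; y = λ·(16 - 32) - 18 ≡ 25. → (32, 25)

(32, 25)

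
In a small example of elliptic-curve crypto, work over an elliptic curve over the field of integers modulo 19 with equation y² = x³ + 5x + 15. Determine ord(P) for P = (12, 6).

11

2P: tangent at (12, 6): λ = (3·12² + 5)/(2·6) ≡ 0/12. 12⁻¹ ≡ 8 (mod 19), so λ ≡ 0·8 ≡ 0.
  x = λ² - 12 - 12 = 0 - 24 ≡ 14; y = λ·(12 - 14) - 6 ≡ 13. → (14, 13)
3P: (14, 13) + (12, 6). λ = (6 - 13)/(12 - 14) ≡ 12/17 mod 19. 17⁻¹ ≡ 9 (mod 19), so λ ≡ 13.
  x = λ² - 14 - 12 = 169 - 26 ≡ 10; y = λ·(14 - 10) - 13 ≡ 1. → (10, 1)
4P: (10, 1) + (12, 6). λ = (6 - 1)/(12 - 10) ≡ 5/2 mod 19. 2⁻¹ ≡ 10 (mod 19) since 2·10 = 20 ≡ 1, so λ ≡ 12.
  x = λ² - 10 - 12 = 144 - 22 ≡ 8; y = λ·(10 - 8) - 1 ≡ 4. → (8, 4)
5P: (8, 4) + (12, 6). λ = (6 - 4)/(12 - 8) ≡ 2/4 mod 19. 4⁻¹ ≡ 5 (mod 19), so λ ≡ 10.
  x = λ² - 8 - 12 = 100 - 20 ≡ 4; y = λ·(8 - 4) - 4 ≡ 17. → (4, 17)
6P: (4, 17) + (12, 6). λ = (6 - 17)/(12 - 4) ≡ 8/8 mod 19. 8⁻¹ ≡ 12 (mod 19) since 8·12 = 96 ≡ 1, so λ ≡ 1.
  x = λ² - 4 - 12 = 1 - 16 ≡ 4; y = λ·(4 - 4) - 17 ≡ 2. → (4, 2)
7P: (4, 2) + (12, 6). λ = (6 - 2)/(12 - 4) ≡ 4/8 mod 19. 8⁻¹ ≡ 12 (mod 19) since 8·12 = 96 ≡ 1, so λ ≡ 10.
  x = λ² - 4 - 12 = 100 - 16 ≡ 8; y = λ·(4 - 8) - 2 ≡ 15. → (8, 15)
8P: (8, 15) + (12, 6). λ = (6 - 15)/(12 - 8) ≡ 10/4 mod 19. 4⁻¹ ≡ 5 (mod 19) since 4·5 = 20 ≡ 1, so λ ≡ 12.
  x = λ² - 8 - 12 = 144 - 20 ≡ 10; y = λ·(8 - 10) - 15 ≡ 18. → (10, 18)
9P: (10, 18) + (12, 6). λ = (6 - 18)/(12 - 10) ≡ 7/2 mod 19. 2⁻¹ ≡ 10 (mod 19), so λ ≡ 13.
  x = λ² - 10 - 12 = 169 - 22 ≡ 14; y = λ·(10 - 14) - 18 ≡ 6. → (14, 6)
10P: (14, 6) + (12, 6). λ = (6 - 6)/(12 - 14) ≡ 0/17 mod 19. 17⁻¹ ≡ 9 (mod 19), so λ ≡ 0.
  x = λ² - 14 - 12 = 0 - 26 ≡ 12; y = λ·(14 - 12) - 6 ≡ 13. → (12, 13)
11P: (12, 13) + (12, 6): same x and y₁ ≡ -y₂, so the sum is the point at infinity.
11P = the point at infinity, so the order is 11.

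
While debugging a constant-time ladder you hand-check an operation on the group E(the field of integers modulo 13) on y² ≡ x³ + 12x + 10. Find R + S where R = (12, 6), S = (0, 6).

(12, 6) + (0, 6). λ = (6 - 6)/(0 - 12) ≡ 0/1 mod 13. 1⁻¹ ≡ 1 (mod 13) since 1·1 = 1 ≡ 1, so λ ≡ 0.
  x = λ² - 12 - 0 = 0 - 12 ≡ 1; y = λ·(12 - 1) - 6 ≡ 7. → (1, 7)

(1, 7)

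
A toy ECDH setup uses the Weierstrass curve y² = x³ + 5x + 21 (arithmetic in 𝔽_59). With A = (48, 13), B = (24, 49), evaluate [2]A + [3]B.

First 2A:
Repeated addition: build up to 2A.
2A: tangent at (48, 13): λ = (3·48² + 5)/(2·13) ≡ 14/26. 26⁻¹ ≡ 25 (mod 59), so λ ≡ 14·25 ≡ 55.
  x = λ² - 48 - 48 = 3025 - 96 ≡ 38; y = λ·(48 - 38) - 13 ≡ 6. → (38, 6)
2A = (38, 6).
Next 3B:
Repeated addition: build up to 3B.
2B: tangent at (24, 49): λ = (3·24² + 5)/(2·49) ≡ 22/39. 39⁻¹ ≡ 56 (mod 59), so λ ≡ 22·56 ≡ 52.
  x = λ² - 24 - 24 = 2704 - 48 ≡ 1; y = λ·(24 - 1) - 49 ≡ 26. → (1, 26)
3B: (1, 26) + (24, 49). λ = (49 - 26)/(24 - 1) ≡ 23/23 mod 59. 23⁻¹ ≡ 18 (mod 59), so λ ≡ 1.
  x = λ² - 1 - 24 = 1 - 25 ≡ 35; y = λ·(1 - 35) - 26 ≡ 58. → (35, 58)
3B = (35, 58).
Finally 2A + 3B:
(38, 6) + (35, 58). λ = (58 - 6)/(35 - 38) ≡ 52/56 mod 59. 56⁻¹ ≡ 39 (mod 59) since 56·39 = 2184 ≡ 1, so λ ≡ 22.
  x = λ² - 38 - 35 = 484 - 73 ≡ 57; y = λ·(38 - 57) - 6 ≡ 48. → (57, 48)

(57, 48)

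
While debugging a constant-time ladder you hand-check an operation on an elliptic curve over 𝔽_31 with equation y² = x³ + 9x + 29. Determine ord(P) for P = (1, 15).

11

2P: tangent at (1, 15): λ = (3·1² + 9)/(2·15) ≡ 12/30. 30⁻¹ ≡ 30 (mod 31), so λ ≡ 12·30 ≡ 19.
  x = λ² - 1 - 1 = 361 - 2 ≡ 18; y = λ·(1 - 18) - 15 ≡ 3. → (18, 3)
3P: (18, 3) + (1, 15). λ = (15 - 3)/(1 - 18) ≡ 12/14 mod 31. 14⁻¹ ≡ 20 (mod 31), so λ ≡ 23.
  x = λ² - 18 - 1 = 529 - 19 ≡ 14; y = λ·(18 - 14) - 3 ≡ 27. → (14, 27)
4P: (14, 27) + (1, 15). λ = (15 - 27)/(1 - 14) ≡ 19/18 mod 31. 18⁻¹ ≡ 19 (mod 31) since 18·19 = 342 ≡ 1, so λ ≡ 20.
  x = λ² - 14 - 1 = 400 - 15 ≡ 13; y = λ·(14 - 13) - 27 ≡ 24. → (13, 24)
5P: (13, 24) + (1, 15). λ = (15 - 24)/(1 - 13) ≡ 22/19 mod 31. 19⁻¹ ≡ 18 (mod 31) since 19·18 = 342 ≡ 1, so λ ≡ 24.
  x = λ² - 13 - 1 = 576 - 14 ≡ 4; y = λ·(13 - 4) - 24 ≡ 6. → (4, 6)
6P: (4, 6) + (1, 15). λ = (15 - 6)/(1 - 4) ≡ 9/28 mod 31. 28⁻¹ ≡ 10 (mod 31), so λ ≡ 28.
  x = λ² - 4 - 1 = 784 - 5 ≡ 4; y = λ·(4 - 4) - 6 ≡ 25. → (4, 25)
7P: (4, 25) + (1, 15). λ = (15 - 25)/(1 - 4) ≡ 21/28 mod 31. 28⁻¹ ≡ 10 (mod 31), so λ ≡ 24.
  x = λ² - 4 - 1 = 576 - 5 ≡ 13; y = λ·(4 - 13) - 25 ≡ 7. → (13, 7)
8P: (13, 7) + (1, 15). λ = (15 - 7)/(1 - 13) ≡ 8/19 mod 31. 19⁻¹ ≡ 18 (mod 31) since 19·18 = 342 ≡ 1, so λ ≡ 20.
  x = λ² - 13 - 1 = 400 - 14 ≡ 14; y = λ·(13 - 14) - 7 ≡ 4. → (14, 4)
9P: (14, 4) + (1, 15). λ = (15 - 4)/(1 - 14) ≡ 11/18 mod 31. 18⁻¹ ≡ 19 (mod 31), so λ ≡ 23.
  x = λ² - 14 - 1 = 529 - 15 ≡ 18; y = λ·(14 - 18) - 4 ≡ 28. → (18, 28)
10P: (18, 28) + (1, 15). λ = (15 - 28)/(1 - 18) ≡ 18/14 mod 31. 14⁻¹ ≡ 20 (mod 31) since 14·20 = 280 ≡ 1, so λ ≡ 19.
  x = λ² - 18 - 1 = 361 - 19 ≡ 1; y = λ·(18 - 1) - 28 ≡ 16. → (1, 16)
11P: (1, 16) + (1, 15): same x and y₁ ≡ -y₂, so the sum is O.
11P = O, so the order is 11.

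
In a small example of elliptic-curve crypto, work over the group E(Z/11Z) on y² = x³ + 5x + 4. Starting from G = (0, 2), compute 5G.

(0, 2)

Repeated addition: build up to 5G.
2G: tangent at (0, 2): λ = (3·0² + 5)/(2·2) ≡ 5/4. 4⁻¹ ≡ 3 (mod 11), so λ ≡ 5·3 ≡ 4.
  x = λ² - 0 - 0 = 16 - 0 ≡ 5; y = λ·(0 - 5) - 2 ≡ 0. → (5, 0)
3G: (5, 0) + (0, 2). λ = (2 - 0)/(0 - 5) ≡ 2/6 mod 11. 6⁻¹ ≡ 2 (mod 11), so λ ≡ 4.
  x = λ² - 5 - 0 = 16 - 5 ≡ 0; y = λ·(5 - 0) - 0 ≡ 9. → (0, 9)
4G: (0, 9) + (0, 2): same x and y₁ ≡ -y₂, so the sum is O.
5G: O + (0, 2) = (0, 2) (identity).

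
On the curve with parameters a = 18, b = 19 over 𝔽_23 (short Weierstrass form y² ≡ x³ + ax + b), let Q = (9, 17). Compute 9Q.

(22, 0)

Repeated addition: build up to 9Q.
2Q: tangent at (9, 17): λ = (3·9² + 18)/(2·17) ≡ 8/11. 11⁻¹ ≡ 21 (mod 23), so λ ≡ 8·21 ≡ 7.
  x = λ² - 9 - 9 = 49 - 18 ≡ 8; y = λ·(9 - 8) - 17 ≡ 13. → (8, 13)
3Q: (8, 13) + (9, 17). λ = (17 - 13)/(9 - 8) ≡ 4/1 mod 23. 1⁻¹ ≡ 1 (mod 23), so λ ≡ 4.
  x = λ² - 8 - 9 = 16 - 17 ≡ 22; y = λ·(8 - 22) - 13 ≡ 0. → (22, 0)
4Q: (22, 0) + (9, 17). λ = (17 - 0)/(9 - 22) ≡ 17/10 mod 23. 10⁻¹ ≡ 7 (mod 23) since 10·7 = 70 ≡ 1, so λ ≡ 4.
  x = λ² - 22 - 9 = 16 - 31 ≡ 8; y = λ·(22 - 8) - 0 ≡ 10. → (8, 10)
5Q: (8, 10) + (9, 17). λ = (17 - 10)/(9 - 8) ≡ 7/1 mod 23. 1⁻¹ ≡ 1 (mod 23) since 1·1 = 1 ≡ 1, so λ ≡ 7.
  x = λ² - 8 - 9 = 49 - 17 ≡ 9; y = λ·(8 - 9) - 10 ≡ 6. → (9, 6)
6Q: (9, 6) + (9, 17): same x and y₁ ≡ -y₂, so the sum is O.
7Q: O + (9, 17) = (9, 17) (identity).
8Q: tangent at (9, 17): λ = (3·9² + 18)/(2·17) ≡ 8/11. 11⁻¹ ≡ 21 (mod 23), so λ ≡ 8·21 ≡ 7.
  x = λ² - 9 - 9 = 49 - 18 ≡ 8; y = λ·(9 - 8) - 17 ≡ 13. → (8, 13)
9Q: (8, 13) + (9, 17). λ = (17 - 13)/(9 - 8) ≡ 4/1 mod 23. 1⁻¹ ≡ 1 (mod 23), so λ ≡ 4.
  x = λ² - 8 - 9 = 16 - 17 ≡ 22; y = λ·(8 - 22) - 13 ≡ 0. → (22, 0)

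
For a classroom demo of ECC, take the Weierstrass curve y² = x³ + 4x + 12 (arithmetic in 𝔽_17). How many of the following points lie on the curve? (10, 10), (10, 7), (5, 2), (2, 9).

(10, 10): 10² ≡ 15, rhs ≡ 15 → on.
(10, 7): 7² ≡ 15, rhs ≡ 15 → on.
(5, 2): 2² ≡ 4, rhs ≡ 4 → on.
(2, 9): 9² ≡ 13, rhs ≡ 11 → off.

3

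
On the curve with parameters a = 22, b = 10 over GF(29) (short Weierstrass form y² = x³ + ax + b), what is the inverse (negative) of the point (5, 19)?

(5, 10)

-(5, 19) = (5, -19 mod 29) = (5, 10).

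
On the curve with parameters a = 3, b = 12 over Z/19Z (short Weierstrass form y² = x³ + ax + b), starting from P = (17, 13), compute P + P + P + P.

Double-and-add on 4 = (100)₂. Start with P = (17, 13) for the leading 1-bit.
double: tangent at (17, 13): λ = (3·17² + 3)/(2·13) ≡ 15/7. 7⁻¹ ≡ 11 (mod 19) since 7·11 = 77 ≡ 1, so λ ≡ 15·11 ≡ 13.
  x = λ² - 17 - 17 = 169 - 34 ≡ 2; y = λ·(17 - 2) - 13 ≡ 11. → (2, 11)
double: tangent at (2, 11): λ = (3·2² + 3)/(2·11) ≡ 15/3. 3⁻¹ ≡ 13 (mod 19) since 3·13 = 39 ≡ 1, so λ ≡ 15·13 ≡ 5.
  x = λ² - 2 - 2 = 25 - 4 ≡ 2; y = λ·(2 - 2) - 11 ≡ 8. → (2, 8)

(2, 8)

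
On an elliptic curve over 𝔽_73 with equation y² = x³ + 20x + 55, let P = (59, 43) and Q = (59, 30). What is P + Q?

O

The two points share x = 59 and their y-coordinates satisfy 43 + 30 ≡ 0 (mod 73), so they are inverses. Their sum is ∞.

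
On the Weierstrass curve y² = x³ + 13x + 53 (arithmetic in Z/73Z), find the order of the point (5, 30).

2P: tangent at (5, 30): λ = (3·5² + 13)/(2·30) ≡ 15/60. 60⁻¹ ≡ 28 (mod 73) since 60·28 = 1680 ≡ 1, so λ ≡ 15·28 ≡ 55.
  x = λ² - 5 - 5 = 3025 - 10 ≡ 22; y = λ·(5 - 22) - 30 ≡ 57. → (22, 57)
3P: (22, 57) + (5, 30). λ = (30 - 57)/(5 - 22) ≡ 46/56 mod 73. 56⁻¹ ≡ 30 (mod 73) since 56·30 = 1680 ≡ 1, so λ ≡ 66.
  x = λ² - 22 - 5 = 4356 - 27 ≡ 22; y = λ·(22 - 22) - 57 ≡ 16. → (22, 16)
4P: (22, 16) + (5, 30). λ = (30 - 16)/(5 - 22) ≡ 14/56 mod 73. 56⁻¹ ≡ 30 (mod 73) since 56·30 = 1680 ≡ 1, so λ ≡ 55.
  x = λ² - 22 - 5 = 3025 - 27 ≡ 5; y = λ·(22 - 5) - 16 ≡ 43. → (5, 43)
5P: (5, 43) + (5, 30): same x and y₁ ≡ -y₂, so the sum is O.
5P = O, so the order is 5.

5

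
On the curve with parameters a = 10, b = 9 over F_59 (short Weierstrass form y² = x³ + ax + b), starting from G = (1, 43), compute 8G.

(0, 3)

Double-and-add on 8 = (1000)₂. Start with G = (1, 43) for the leading 1-bit.
double: tangent at (1, 43): λ = (3·1² + 10)/(2·43) ≡ 13/27. 27⁻¹ ≡ 35 (mod 59), so λ ≡ 13·35 ≡ 42.
  x = λ² - 1 - 1 = 1764 - 2 ≡ 51; y = λ·(1 - 51) - 43 ≡ 40. → (51, 40)
double: tangent at (51, 40): λ = (3·51² + 10)/(2·40) ≡ 25/21. 21⁻¹ ≡ 45 (mod 59) since 21·45 = 945 ≡ 1, so λ ≡ 25·45 ≡ 4.
  x = λ² - 51 - 51 = 16 - 102 ≡ 32; y = λ·(51 - 32) - 40 ≡ 36. → (32, 36)
double: tangent at (32, 36): λ = (3·32² + 10)/(2·36) ≡ 14/13. 13⁻¹ ≡ 50 (mod 59), so λ ≡ 14·50 ≡ 51.
  x = λ² - 32 - 32 = 2601 - 64 ≡ 0; y = λ·(32 - 0) - 36 ≡ 3. → (0, 3)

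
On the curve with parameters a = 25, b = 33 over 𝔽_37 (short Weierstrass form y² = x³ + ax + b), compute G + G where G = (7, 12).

(24, 8)

tangent at (7, 12): λ = (3·7² + 25)/(2·12) ≡ 24/24. 24⁻¹ ≡ 17 (mod 37), so λ ≡ 24·17 ≡ 1.
  x = λ² - 7 - 7 = 1 - 14 ≡ 24; y = λ·(7 - 24) - 12 ≡ 8. → (24, 8)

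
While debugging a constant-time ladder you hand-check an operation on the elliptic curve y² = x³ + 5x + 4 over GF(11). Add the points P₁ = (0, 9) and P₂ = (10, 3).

(4, 0)

(0, 9) + (10, 3). λ = (3 - 9)/(10 - 0) ≡ 5/10 mod 11. 10⁻¹ ≡ 10 (mod 11) since 10·10 = 100 ≡ 1, so λ ≡ 6.
  x = λ² - 0 - 10 = 36 - 10 ≡ 4; y = λ·(0 - 4) - 9 ≡ 0. → (4, 0)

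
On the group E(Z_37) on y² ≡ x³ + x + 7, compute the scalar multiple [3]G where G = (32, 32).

(17, 4)

Repeated addition: build up to 3G.
2G: tangent at (32, 32): λ = (3·32² + 1)/(2·32) ≡ 2/27. 27⁻¹ ≡ 11 (mod 37) since 27·11 = 297 ≡ 1, so λ ≡ 2·11 ≡ 22.
  x = λ² - 32 - 32 = 484 - 64 ≡ 13; y = λ·(32 - 13) - 32 ≡ 16. → (13, 16)
3G: (13, 16) + (32, 32). λ = (32 - 16)/(32 - 13) ≡ 16/19 mod 37. 19⁻¹ ≡ 2 (mod 37) since 19·2 = 38 ≡ 1, so λ ≡ 32.
  x = λ² - 13 - 32 = 1024 - 45 ≡ 17; y = λ·(13 - 17) - 16 ≡ 4. → (17, 4)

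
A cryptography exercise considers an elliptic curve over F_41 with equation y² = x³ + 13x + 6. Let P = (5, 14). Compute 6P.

Double-and-add on 6 = (110)₂. Start with P = (5, 14) for the leading 1-bit.
double: tangent at (5, 14): λ = (3·5² + 13)/(2·14) ≡ 6/28. 28⁻¹ ≡ 22 (mod 41), so λ ≡ 6·22 ≡ 9.
  x = λ² - 5 - 5 = 81 - 10 ≡ 30; y = λ·(5 - 30) - 14 ≡ 7. → (30, 7)
add P: (30, 7) + (5, 14). λ = (14 - 7)/(5 - 30) ≡ 7/16 mod 41. 16⁻¹ ≡ 18 (mod 41), so λ ≡ 3.
  x = λ² - 30 - 5 = 9 - 35 ≡ 15; y = λ·(30 - 15) - 7 ≡ 38. → (15, 38)
double: tangent at (15, 38): λ = (3·15² + 13)/(2·38) ≡ 32/35. 35⁻¹ ≡ 34 (mod 41) since 35·34 = 1190 ≡ 1, so λ ≡ 32·34 ≡ 22.
  x = λ² - 15 - 15 = 484 - 30 ≡ 3; y = λ·(15 - 3) - 38 ≡ 21. → (3, 21)

(3, 21)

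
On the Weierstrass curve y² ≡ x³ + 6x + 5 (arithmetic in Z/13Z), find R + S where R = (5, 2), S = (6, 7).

(5, 2) + (6, 7). λ = (7 - 2)/(6 - 5) ≡ 5/1 mod 13. 1⁻¹ ≡ 1 (mod 13), so λ ≡ 5.
  x = λ² - 5 - 6 = 25 - 11 ≡ 1; y = λ·(5 - 1) - 2 ≡ 5. → (1, 5)

(1, 5)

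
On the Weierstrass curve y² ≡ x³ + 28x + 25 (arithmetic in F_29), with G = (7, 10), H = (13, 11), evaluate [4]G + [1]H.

(13, 11)

First 4G:
Repeated addition: build up to 4G.
2G: tangent at (7, 10): λ = (3·7² + 28)/(2·10) ≡ 1/20. 20⁻¹ ≡ 16 (mod 29), so λ ≡ 1·16 ≡ 16.
  x = λ² - 7 - 7 = 256 - 14 ≡ 10; y = λ·(7 - 10) - 10 ≡ 0. → (10, 0)
3G: (10, 0) + (7, 10). λ = (10 - 0)/(7 - 10) ≡ 10/26 mod 29. 26⁻¹ ≡ 19 (mod 29) since 26·19 = 494 ≡ 1, so λ ≡ 16.
  x = λ² - 10 - 7 = 256 - 17 ≡ 7; y = λ·(10 - 7) - 0 ≡ 19. → (7, 19)
4G: (7, 19) + (7, 10): same x and y₁ ≡ -y₂, so the sum is 𝒪.
4G = 𝒪.
Finally 4G + H:
𝒪 + (13, 11) = (13, 11) (identity).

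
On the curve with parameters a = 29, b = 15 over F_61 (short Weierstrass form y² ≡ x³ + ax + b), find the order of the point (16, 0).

2P: (16, 0) + (16, 0): same x and y₁ ≡ -y₂, so the sum is O.
2P = O, so the order is 2.

2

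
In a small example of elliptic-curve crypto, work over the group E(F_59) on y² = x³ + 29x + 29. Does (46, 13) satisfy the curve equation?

yes

y² = 13² ≡ 51; x³ + 29x + 29 = 98699 ≡ 51 (mod 59). 51 = 51.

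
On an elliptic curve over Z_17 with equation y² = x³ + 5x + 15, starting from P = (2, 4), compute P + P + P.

(0, 10)

Repeated addition: build up to 3P.
2P: tangent at (2, 4): λ = (3·2² + 5)/(2·4) ≡ 0/8. 8⁻¹ ≡ 15 (mod 17) since 8·15 = 120 ≡ 1, so λ ≡ 0·15 ≡ 0.
  x = λ² - 2 - 2 = 0 - 4 ≡ 13; y = λ·(2 - 13) - 4 ≡ 13. → (13, 13)
3P: (13, 13) + (2, 4). λ = (4 - 13)/(2 - 13) ≡ 8/6 mod 17. 6⁻¹ ≡ 3 (mod 17) since 6·3 = 18 ≡ 1, so λ ≡ 7.
  x = λ² - 13 - 2 = 49 - 15 ≡ 0; y = λ·(13 - 0) - 13 ≡ 10. → (0, 10)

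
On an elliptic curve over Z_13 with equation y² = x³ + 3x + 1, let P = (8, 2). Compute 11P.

(10, 11)

Repeated addition: build up to 11P.
2P: tangent at (8, 2): λ = (3·8² + 3)/(2·2) ≡ 0/4. 4⁻¹ ≡ 10 (mod 13) since 4·10 = 40 ≡ 1, so λ ≡ 0·10 ≡ 0.
  x = λ² - 8 - 8 = 0 - 16 ≡ 10; y = λ·(8 - 10) - 2 ≡ 11. → (10, 11)
3P: (10, 11) + (8, 2). λ = (2 - 11)/(8 - 10) ≡ 4/11 mod 13. 11⁻¹ ≡ 6 (mod 13) since 11·6 = 66 ≡ 1, so λ ≡ 11.
  x = λ² - 10 - 8 = 121 - 18 ≡ 12; y = λ·(10 - 12) - 11 ≡ 6. → (12, 6)
4P: (12, 6) + (8, 2). λ = (2 - 6)/(8 - 12) ≡ 9/9 mod 13. 9⁻¹ ≡ 3 (mod 13), so λ ≡ 1.
  x = λ² - 12 - 8 = 1 - 20 ≡ 7; y = λ·(12 - 7) - 6 ≡ 12. → (7, 12)
5P: (7, 12) + (8, 2). λ = (2 - 12)/(8 - 7) ≡ 3/1 mod 13. 1⁻¹ ≡ 1 (mod 13) since 1·1 = 1 ≡ 1, so λ ≡ 3.
  x = λ² - 7 - 8 = 9 - 15 ≡ 7; y = λ·(7 - 7) - 12 ≡ 1. → (7, 1)
6P: (7, 1) + (8, 2). λ = (2 - 1)/(8 - 7) ≡ 1/1 mod 13. 1⁻¹ ≡ 1 (mod 13) since 1·1 = 1 ≡ 1, so λ ≡ 1.
  x = λ² - 7 - 8 = 1 - 15 ≡ 12; y = λ·(7 - 12) - 1 ≡ 7. → (12, 7)
7P: (12, 7) + (8, 2). λ = (2 - 7)/(8 - 12) ≡ 8/9 mod 13. 9⁻¹ ≡ 3 (mod 13) since 9·3 = 27 ≡ 1, so λ ≡ 11.
  x = λ² - 12 - 8 = 121 - 20 ≡ 10; y = λ·(12 - 10) - 7 ≡ 2. → (10, 2)
8P: (10, 2) + (8, 2). λ = (2 - 2)/(8 - 10) ≡ 0/11 mod 13. 11⁻¹ ≡ 6 (mod 13), so λ ≡ 0.
  x = λ² - 10 - 8 = 0 - 18 ≡ 8; y = λ·(10 - 8) - 2 ≡ 11. → (8, 11)
9P: (8, 11) + (8, 2): same x and y₁ ≡ -y₂, so the sum is O.
10P: O + (8, 2) = (8, 2) (identity).
11P: tangent at (8, 2): λ = (3·8² + 3)/(2·2) ≡ 0/4. 4⁻¹ ≡ 10 (mod 13) since 4·10 = 40 ≡ 1, so λ ≡ 0·10 ≡ 0.
  x = λ² - 8 - 8 = 0 - 16 ≡ 10; y = λ·(8 - 10) - 2 ≡ 11. → (10, 11)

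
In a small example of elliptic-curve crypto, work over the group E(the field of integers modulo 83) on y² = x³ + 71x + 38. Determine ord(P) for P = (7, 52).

2P: tangent at (7, 52): λ = (3·7² + 71)/(2·52) ≡ 52/21. 21⁻¹ ≡ 4 (mod 83), so λ ≡ 52·4 ≡ 42.
  x = λ² - 7 - 7 = 1764 - 14 ≡ 7; y = λ·(7 - 7) - 52 ≡ 31. → (7, 31)
3P: (7, 31) + (7, 52): same x and y₁ ≡ -y₂, so the sum is O.
3P = O, so the order is 3.

3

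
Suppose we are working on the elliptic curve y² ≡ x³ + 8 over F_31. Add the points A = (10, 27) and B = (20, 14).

(3, 29)

(10, 27) + (20, 14). λ = (14 - 27)/(20 - 10) ≡ 18/10 mod 31. 10⁻¹ ≡ 28 (mod 31), so λ ≡ 8.
  x = λ² - 10 - 20 = 64 - 30 ≡ 3; y = λ·(10 - 3) - 27 ≡ 29. → (3, 29)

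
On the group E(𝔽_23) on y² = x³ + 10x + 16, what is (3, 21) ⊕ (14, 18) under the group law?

(3, 21) + (14, 18). λ = (18 - 21)/(14 - 3) ≡ 20/11 mod 23. 11⁻¹ ≡ 21 (mod 23) since 11·21 = 231 ≡ 1, so λ ≡ 6.
  x = λ² - 3 - 14 = 36 - 17 ≡ 19; y = λ·(3 - 19) - 21 ≡ 21. → (19, 21)

(19, 21)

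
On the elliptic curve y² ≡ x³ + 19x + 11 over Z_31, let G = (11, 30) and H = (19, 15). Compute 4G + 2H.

First 4G:
Repeated addition: build up to 4G.
2G: tangent at (11, 30): λ = (3·11² + 19)/(2·30) ≡ 10/29. 29⁻¹ ≡ 15 (mod 31), so λ ≡ 10·15 ≡ 26.
  x = λ² - 11 - 11 = 676 - 22 ≡ 3; y = λ·(11 - 3) - 30 ≡ 23. → (3, 23)
3G: (3, 23) + (11, 30). λ = (30 - 23)/(11 - 3) ≡ 7/8 mod 31. 8⁻¹ ≡ 4 (mod 31) since 8·4 = 32 ≡ 1, so λ ≡ 28.
  x = λ² - 3 - 11 = 784 - 14 ≡ 26; y = λ·(3 - 26) - 23 ≡ 15. → (26, 15)
4G: (26, 15) + (11, 30). λ = (30 - 15)/(11 - 26) ≡ 15/16 mod 31. 16⁻¹ ≡ 2 (mod 31), so λ ≡ 30.
  x = λ² - 26 - 11 = 900 - 37 ≡ 26; y = λ·(26 - 26) - 15 ≡ 16. → (26, 16)
4G = (26, 16).
Next 2H:
Repeated addition: build up to 2H.
2H: tangent at (19, 15): λ = (3·19² + 19)/(2·15) ≡ 17/30. 30⁻¹ ≡ 30 (mod 31), so λ ≡ 17·30 ≡ 14.
  x = λ² - 19 - 19 = 196 - 38 ≡ 3; y = λ·(19 - 3) - 15 ≡ 23. → (3, 23)
2H = (3, 23).
Finally 4G + 2H:
(26, 16) + (3, 23). λ = (23 - 16)/(3 - 26) ≡ 7/8 mod 31. 8⁻¹ ≡ 4 (mod 31) since 8·4 = 32 ≡ 1, so λ ≡ 28.
  x = λ² - 26 - 3 = 784 - 29 ≡ 11; y = λ·(26 - 11) - 16 ≡ 1. → (11, 1)

(11, 1)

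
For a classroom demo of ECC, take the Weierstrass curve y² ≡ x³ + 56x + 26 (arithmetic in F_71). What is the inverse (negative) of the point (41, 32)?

-(41, 32) = (41, -32 mod 71) = (41, 39).

(41, 39)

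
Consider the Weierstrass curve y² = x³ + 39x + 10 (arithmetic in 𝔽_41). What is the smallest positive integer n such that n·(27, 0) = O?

2P: (27, 0) + (27, 0): same x and y₁ ≡ -y₂, so the sum is O.
2P = O, so the order is 2.

2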